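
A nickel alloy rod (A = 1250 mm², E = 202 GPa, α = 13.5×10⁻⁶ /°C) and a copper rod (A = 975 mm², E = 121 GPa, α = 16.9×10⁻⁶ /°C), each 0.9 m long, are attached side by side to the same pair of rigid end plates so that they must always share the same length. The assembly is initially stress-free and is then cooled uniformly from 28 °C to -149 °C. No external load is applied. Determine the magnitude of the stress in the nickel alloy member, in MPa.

The copper has the larger α, so on cooling it would change length more than the nickel alloy if both were free. The rigid plates force a common final length, so the copper is put into tension and the nickel alloy into compression, with equal and opposite forces P (no external load).
Setting the final lengths equal and cancelling L: (α₁ − α₂)ΔT = P/(A₁E₁) + P/(A₂E₂).
|α₁ − α₂|·ΔT = 3.4×10⁻⁶ × 177 = 0.0006018.
1/(A₁E₁) + 1/(A₂E₂) = 1/(1250×202×10³) + 1/(975×121×10³) = 1.244×10⁻⁸ N⁻¹.
P = 0.0006018 / 1.244×10⁻⁸ = 48390 N = 48.39 kN.
σ_{nickel alloy} = P/A₁ = 48390/1250 = 38.71 MPa, compressive.

σ ≈ 38.7 MPa (compressive)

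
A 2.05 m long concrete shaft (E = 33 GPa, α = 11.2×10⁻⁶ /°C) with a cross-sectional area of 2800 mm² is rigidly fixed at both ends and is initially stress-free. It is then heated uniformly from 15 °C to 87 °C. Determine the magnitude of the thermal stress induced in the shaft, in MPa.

σ ≈ 26.6 MPa (compressive)

The supports are rigid, so the total axial strain is zero. The restrained thermal strain is ε = αΔT = 11.2×10⁻⁶ × 72 = 806.4×10⁻⁶.
The stress required to suppress this strain is σ = Eε = 33×10³ × 806.4×10⁻⁶ = 26.61 MPa, compressive since the shaft is trying to expand.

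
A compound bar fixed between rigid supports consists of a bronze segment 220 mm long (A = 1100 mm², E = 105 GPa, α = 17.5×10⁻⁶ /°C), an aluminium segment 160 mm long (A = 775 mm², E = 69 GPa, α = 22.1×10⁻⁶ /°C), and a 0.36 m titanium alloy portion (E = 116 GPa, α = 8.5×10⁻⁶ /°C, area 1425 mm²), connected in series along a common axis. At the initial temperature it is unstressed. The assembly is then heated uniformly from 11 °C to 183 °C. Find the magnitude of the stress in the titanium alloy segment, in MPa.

σ ≈ 178 MPa (compressive)

If the supports were absent, the total length change would be Σ αᵢΔT Lᵢ = 17.5×10⁻⁶×172×220 + 22.1×10⁻⁶×172×160 + 8.5×10⁻⁶×172×360 = 1.797 mm.
The walls prevent any net length change, so an axial force P (same in every segment) develops. Compatibility: P · Σ Lᵢ/(AᵢEᵢ) = δ_free.
The series flexibility is Σ Lᵢ/(AᵢEᵢ) = 220/(1100×105×10³) + 160/(775×69×10³) + 360/(1425×116×10³) = 7.075×10⁻⁶ mm/N.
P = 1.797 / 7.075×10⁻⁶ = 254000 N = 254 kN, compressive.
σ_{titanium alloy} = P / A = 254000 / 1425 = 178.2 MPa.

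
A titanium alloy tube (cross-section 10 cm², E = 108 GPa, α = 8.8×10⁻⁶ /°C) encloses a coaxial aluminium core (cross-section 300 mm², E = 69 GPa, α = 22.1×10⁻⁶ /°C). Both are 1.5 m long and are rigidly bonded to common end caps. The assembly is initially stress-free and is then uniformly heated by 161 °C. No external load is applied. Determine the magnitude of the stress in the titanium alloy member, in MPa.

σ ≈ 37.2 MPa (tensile)

The aluminium has the larger α, so on heating it would change length more than the titanium alloy if both were free. The rigid plates force a common final length, so the aluminium is put into compression and the titanium alloy into tension, with equal and opposite forces P (no external load).
Compatibility of the two members (thermal + elastic change equal): (α₁ − α₂)ΔT = P·[1/(A₁E₁) + 1/(A₂E₂)].
|α₁ − α₂|·ΔT = 13.3×10⁻⁶ × 161 = 0.002141.
1/(A₁E₁) + 1/(A₂E₂) = 1/(1000×108×10³) + 1/(300×69×10³) = 5.757×10⁻⁸ N⁻¹.
P = 0.002141 / 5.757×10⁻⁸ = 37200 N = 37.2 kN.
σ_{titanium alloy} = P/A₁ = 37200/1000 = 37.2 MPa, tensile.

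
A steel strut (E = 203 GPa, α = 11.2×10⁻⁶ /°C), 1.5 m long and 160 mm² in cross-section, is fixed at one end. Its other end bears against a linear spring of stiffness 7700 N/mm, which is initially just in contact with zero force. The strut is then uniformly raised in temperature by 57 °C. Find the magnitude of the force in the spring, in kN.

The unrestrained thermal change is αΔT L = 11.2×10⁻⁶ × 57 × 1500 = 0.9576 mm.
With a force P in the spring, the elastic change of the strut is PL/(AE) and that of the spring is P/k; compatibility requires their sum to equal δ_free.
P [ L/(AE) + 1/k ] = δ_free → P [ 1500/(160×203×10³) + 1/(7700) ] = 0.9576.
P = 0.9576 / 0.0001761 = 5439 N.

P ≈ 5.44 kN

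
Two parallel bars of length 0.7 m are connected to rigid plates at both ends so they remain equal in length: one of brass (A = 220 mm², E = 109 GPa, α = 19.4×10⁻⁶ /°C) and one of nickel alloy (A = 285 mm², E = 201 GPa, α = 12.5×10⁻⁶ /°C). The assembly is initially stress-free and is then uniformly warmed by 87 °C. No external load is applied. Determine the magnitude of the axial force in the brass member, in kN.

The brass has the larger α, so on heating it would change length more than the nickel alloy if both were free. The rigid plates force a common final length, so the brass is put into compression and the nickel alloy into tension, with equal and opposite forces P (no external load).
Setting the final lengths equal and cancelling L: (α₁ − α₂)ΔT = P/(A₁E₁) + P/(A₂E₂).
|α₁ − α₂|·ΔT = 6.9×10⁻⁶ × 87 = 0.0006003.
1/(A₁E₁) + 1/(A₂E₂) = 1/(220×109×10³) + 1/(285×201×10³) = 5.916×10⁻⁸ N⁻¹.
P = 0.0006003 / 5.916×10⁻⁸ = 10150 N = 10.15 kN.

P ≈ 10.1 kN (compressive in the brass)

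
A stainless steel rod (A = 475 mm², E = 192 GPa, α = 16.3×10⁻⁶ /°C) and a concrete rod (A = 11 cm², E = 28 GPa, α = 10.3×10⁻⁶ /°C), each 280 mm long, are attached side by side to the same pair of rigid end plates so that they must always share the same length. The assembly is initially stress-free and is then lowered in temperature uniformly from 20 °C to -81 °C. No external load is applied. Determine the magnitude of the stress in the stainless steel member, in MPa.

σ ≈ 29.4 MPa (tensile)

Both members must finish at the same length. With the larger α, the stainless steel tends to over-contract; the plates restrain it, putting the stainless steel in tension and the concrete in compression. With no external load the two internal forces are equal and opposite, magnitude P.
Compatibility of the two members (thermal + elastic change equal): (α₁ − α₂)ΔT = P·[1/(A₁E₁) + 1/(A₂E₂)].
|α₁ − α₂|·ΔT = 6×10⁻⁶ × 101 = 0.000606.
1/(A₁E₁) + 1/(A₂E₂) = 1/(475×192×10³) + 1/(1100×28×10³) = 4.343×10⁻⁸ N⁻¹.
P = 0.000606 / 4.343×10⁻⁸ = 13950 N = 13.95 kN.
σ_{stainless steel} = P/A₁ = 13950/475 = 29.37 MPa, tensile.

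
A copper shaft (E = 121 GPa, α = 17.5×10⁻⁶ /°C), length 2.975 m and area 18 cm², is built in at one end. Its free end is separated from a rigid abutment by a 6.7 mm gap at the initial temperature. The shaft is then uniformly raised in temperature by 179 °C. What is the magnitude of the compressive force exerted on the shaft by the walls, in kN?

P ≈ 192 kN

If the wall were absent the shaft would grow by αΔT L = 17.5×10⁻⁶ × 179 × 2975 = 9.319 mm.
After closing the 6.7 mm clearance, 9.319 − 6.7 = 2.619 mm of expansion remains to be suppressed by the wall.
So σ = E(δ_free − g)/L = 121×10³ × 2.619/2975 = 106.5 MPa.
P = σA = 106.5 × 1800 = 191.8 kN.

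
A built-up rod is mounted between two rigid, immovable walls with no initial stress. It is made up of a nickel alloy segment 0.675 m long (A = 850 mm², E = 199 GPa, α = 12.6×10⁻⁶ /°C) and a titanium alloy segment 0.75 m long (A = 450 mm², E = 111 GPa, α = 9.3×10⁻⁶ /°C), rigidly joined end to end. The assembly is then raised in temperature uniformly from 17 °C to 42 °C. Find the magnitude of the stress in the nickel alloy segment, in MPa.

σ ≈ 24 MPa (compressive)

With the walls removed the bar would change length by δ_free = Σ αᵢΔT Lᵢ = 12.6×10⁻⁶×25×675 + 9.3×10⁻⁶×25×750 = 0.387 mm.
The walls prevent any net length change, so an axial force P (same in every segment) develops. Compatibility: P · Σ Lᵢ/(AᵢEᵢ) = δ_free.
The series flexibility is Σ Lᵢ/(AᵢEᵢ) = 675/(850×199×10³) + 750/(450×111×10³) = 1.901×10⁻⁵ mm/N.
P = 0.387 / 1.901×10⁻⁵ = 20360 N = 20.36 kN, compressive.
σ_{nickel alloy} = P / A = 20360 / 850 = 23.96 MPa.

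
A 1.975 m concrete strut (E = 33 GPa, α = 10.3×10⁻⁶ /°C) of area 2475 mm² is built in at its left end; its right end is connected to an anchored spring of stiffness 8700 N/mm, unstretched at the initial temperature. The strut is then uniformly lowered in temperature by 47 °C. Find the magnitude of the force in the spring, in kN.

P ≈ 6.87 kN

If the spring were absent the strut would shorten by αΔT L = 10.3×10⁻⁶ × 47 × 1975 = 0.9561 mm.
With a force P in the spring, the elastic change of the strut is PL/(AE) and that of the spring is P/k; compatibility requires their sum to equal δ_free.
P [ L/(AE) + 1/k ] = δ_free → P [ 1975/(2475×33×10³) + 1/(8700) ] = 0.9561.
P = 0.9561 / 0.0001391 = 6872 N.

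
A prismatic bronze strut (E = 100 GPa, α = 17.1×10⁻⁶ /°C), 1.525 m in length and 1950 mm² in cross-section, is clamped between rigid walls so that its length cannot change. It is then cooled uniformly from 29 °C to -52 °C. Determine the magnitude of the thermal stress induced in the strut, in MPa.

Because both ends are immovable the net strain is zero, and the suppressed thermal strain is αΔT = 17.1×10⁻⁶ × 81 = 1385.1×10⁻⁶.
σ = EαΔT = 100×10³ × 17.1×10⁻⁶ × 81 = 138.5 MPa (tensile; the strut is trying to contract).

σ ≈ 139 MPa (tensile)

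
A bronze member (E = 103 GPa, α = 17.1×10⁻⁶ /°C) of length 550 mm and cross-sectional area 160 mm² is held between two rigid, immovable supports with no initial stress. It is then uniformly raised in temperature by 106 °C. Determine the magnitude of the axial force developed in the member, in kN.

With zero net strain, σ = E·αΔT = 103 GPa × 17.1×10⁻⁶ × 106 = 186.7 MPa.
Then P = σA = 186.7 × 160 mm² = 29.87 kN, compressive.

P ≈ 29.9 kN (compressive)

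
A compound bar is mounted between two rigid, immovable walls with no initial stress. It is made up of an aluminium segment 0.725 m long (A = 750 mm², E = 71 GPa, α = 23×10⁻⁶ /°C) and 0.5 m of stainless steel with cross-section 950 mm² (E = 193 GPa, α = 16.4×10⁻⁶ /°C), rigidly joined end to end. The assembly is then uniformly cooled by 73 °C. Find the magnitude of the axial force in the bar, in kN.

With the walls removed the bar would change length by δ_free = Σ αᵢΔT Lᵢ = 23×10⁻⁶×73×725 + 16.4×10⁻⁶×73×500 = 1.816 mm.
The rigid supports impose zero overall length change; the single axial force P common to all segments must satisfy P Σ Lᵢ/(AᵢEᵢ) = δ_free.
The series flexibility is Σ Lᵢ/(AᵢEᵢ) = 725/(750×71×10³) + 500/(950×193×10³) = 1.634×10⁻⁵ mm/N.
Hence P = δ_free / Σ(L/AE) = 1.816/1.634×10⁻⁵ = 111.1 kN (tensile).

P ≈ 111 kN (tensile)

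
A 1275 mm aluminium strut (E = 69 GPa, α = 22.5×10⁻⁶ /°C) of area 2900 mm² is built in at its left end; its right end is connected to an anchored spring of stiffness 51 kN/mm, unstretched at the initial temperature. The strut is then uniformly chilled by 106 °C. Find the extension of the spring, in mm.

δ ≈ 2.3 mm

Free thermal contraction: δ_free = αΔT L = 22.5×10⁻⁶ × 106 × 1275 = 3.041 mm.
Let P be the tensile force in the spring. The strut extends elastically by PL/(AE) and the spring stretches by P/k; together these equal δ_free.
P [ L/(AE) + 1/k ] = δ_free → P [ 1275/(2900×69×10³) + 1/(51×10³) ] = 3.041.
P = 3.041 / 2.598×10⁻⁵ = 117000 N.
Spring extension = P/k = 117000/(51×10³) = 2.295 mm.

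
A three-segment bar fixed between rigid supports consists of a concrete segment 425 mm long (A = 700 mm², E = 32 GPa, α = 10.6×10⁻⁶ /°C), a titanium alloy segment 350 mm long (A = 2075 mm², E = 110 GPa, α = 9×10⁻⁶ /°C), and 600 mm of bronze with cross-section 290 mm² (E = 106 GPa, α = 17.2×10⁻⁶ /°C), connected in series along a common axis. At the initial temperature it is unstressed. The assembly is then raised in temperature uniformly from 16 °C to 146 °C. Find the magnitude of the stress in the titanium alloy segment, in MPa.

σ ≈ 28.1 MPa (compressive)

With the walls removed the bar would change length by δ_free = Σ αᵢΔT Lᵢ = 10.6×10⁻⁶×130×425 + 9×10⁻⁶×130×350 + 17.2×10⁻⁶×130×600 = 2.337 mm.
The rigid supports impose zero overall length change; the single axial force P common to all segments must satisfy P Σ Lᵢ/(AᵢEᵢ) = δ_free.
Σ Lᵢ/(AᵢEᵢ) = 425/(700×32×10³) + 350/(2075×110×10³) + 600/(290×106×10³) = 4.003×10⁻⁵ mm/N.
Hence P = δ_free / Σ(L/AE) = 2.337/4.003×10⁻⁵ = 58.38 kN (compressive).
σ_{titanium alloy} = P / A = 58380 / 2075 = 28.14 MPa.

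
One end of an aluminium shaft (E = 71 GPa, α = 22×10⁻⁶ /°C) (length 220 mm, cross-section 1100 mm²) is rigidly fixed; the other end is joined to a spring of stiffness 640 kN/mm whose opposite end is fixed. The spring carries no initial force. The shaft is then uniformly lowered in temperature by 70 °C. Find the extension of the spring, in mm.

δ ≈ 0.121 mm

The unrestrained thermal change is αΔT L = 22×10⁻⁶ × 70 × 220 = 0.3388 mm.
With a force P in the spring, the elastic change of the shaft is PL/(AE) and that of the spring is P/k; compatibility requires their sum to equal δ_free.
P [ L/(AE) + 1/k ] = δ_free → P [ 220/(1100×71×10³) + 1/(640×10³) ] = 0.3388.
P = 0.3388 / 4.379×10⁻⁶ = 77360 N.
Spring extension = P/k = 77360/(640×10³) = 0.1209 mm.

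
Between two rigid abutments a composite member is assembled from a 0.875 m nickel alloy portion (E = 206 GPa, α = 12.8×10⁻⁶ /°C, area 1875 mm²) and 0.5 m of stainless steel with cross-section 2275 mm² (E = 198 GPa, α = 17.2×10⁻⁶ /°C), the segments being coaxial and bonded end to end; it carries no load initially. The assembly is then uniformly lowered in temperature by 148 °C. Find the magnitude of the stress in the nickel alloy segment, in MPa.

Free thermal contraction of the whole bar: Σ αᵢΔT Lᵢ = 12.8×10⁻⁶×148×875 + 17.2×10⁻⁶×148×500 = 2.93 mm.
The walls prevent any net length change, so an axial force P (same in every segment) develops. Compatibility: P · Σ Lᵢ/(AᵢEᵢ) = δ_free.
Σ Lᵢ/(AᵢEᵢ) = 875/(1875×206×10³) + 500/(2275×198×10³) = 3.375×10⁻⁶ mm/N.
So P = 2.93 / 3.375×10⁻⁶ = 868.2 kN, tensile.
σ_{nickel alloy} = P / A = 868200 / 1875 = 463 MPa.

σ ≈ 463 MPa (tensile)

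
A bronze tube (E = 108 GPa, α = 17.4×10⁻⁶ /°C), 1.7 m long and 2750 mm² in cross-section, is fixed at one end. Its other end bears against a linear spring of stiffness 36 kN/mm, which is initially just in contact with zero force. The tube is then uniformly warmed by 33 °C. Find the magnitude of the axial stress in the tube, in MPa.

σ ≈ 10.6 MPa (compressive)

The unrestrained thermal change is αΔT L = 17.4×10⁻⁶ × 33 × 1700 = 0.9761 mm.
Let P be the compressive force at the spring. The tube shortens elastically by PL/(AE) and the spring compresses by P/k; together these equal δ_free.
P [ L/(AE) + 1/k ] = δ_free → P [ 1700/(2750×108×10³) + 1/(36×10³) ] = 0.9761.
P = 0.9761 / 3.35×10⁻⁵ = 29140 N.
σ = P/A = 29140/2750 = 10.6 MPa.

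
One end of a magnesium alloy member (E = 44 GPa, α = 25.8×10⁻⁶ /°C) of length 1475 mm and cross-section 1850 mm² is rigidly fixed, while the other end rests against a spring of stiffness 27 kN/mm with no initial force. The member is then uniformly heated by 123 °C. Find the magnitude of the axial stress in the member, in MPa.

σ ≈ 45.9 MPa (compressive)

Free thermal expansion: δ_free = αΔT L = 25.8×10⁻⁶ × 123 × 1475 = 4.681 mm.
With a force P in the spring, the elastic change of the member is PL/(AE) and that of the spring is P/k; compatibility requires their sum to equal δ_free.
P [ L/(AE) + 1/k ] = δ_free → P [ 1475/(1850×44×10³) + 1/(27×10³) ] = 4.681.
P = 4.681 / 5.516×10⁻⁵ = 84860 N.
σ = P/A = 84860/1850 = 45.87 MPa.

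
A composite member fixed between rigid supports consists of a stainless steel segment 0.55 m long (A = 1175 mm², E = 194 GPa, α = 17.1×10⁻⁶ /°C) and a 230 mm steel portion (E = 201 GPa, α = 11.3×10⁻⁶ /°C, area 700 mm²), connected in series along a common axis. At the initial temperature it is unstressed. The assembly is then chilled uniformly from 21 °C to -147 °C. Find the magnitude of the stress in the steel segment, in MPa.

σ ≈ 712 MPa (tensile)

Free thermal contraction of the whole bar: Σ αᵢΔT Lᵢ = 17.1×10⁻⁶×168×550 + 11.3×10⁻⁶×168×230 = 2.017 mm.
Since the ends are fixed, an axial force P builds up, equal in every segment, with P · Σ Lᵢ/(AᵢEᵢ) = δ_free.
The series flexibility is Σ Lᵢ/(AᵢEᵢ) = 550/(1175×194×10³) + 230/(700×201×10³) = 4.047×10⁻⁶ mm/N.
So P = 2.017 / 4.047×10⁻⁶ = 498.3 kN, tensile.
σ_{steel} = P / A = 498300 / 700 = 711.8 MPa.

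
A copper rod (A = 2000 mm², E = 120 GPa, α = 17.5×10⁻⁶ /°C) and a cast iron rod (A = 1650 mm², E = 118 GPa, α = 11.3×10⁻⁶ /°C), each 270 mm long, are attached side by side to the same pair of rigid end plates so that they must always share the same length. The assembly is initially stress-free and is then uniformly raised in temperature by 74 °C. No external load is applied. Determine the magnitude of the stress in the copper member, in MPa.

σ ≈ 24.7 MPa (compressive)

Both members must finish at the same length. With the larger α, the copper tends to over-expand; the plates restrain it, putting the copper in compression and the cast iron in tension. With no external load the two internal forces are equal and opposite, magnitude P.
Compatibility of the two members (thermal + elastic change equal): (α₁ − α₂)ΔT = P·[1/(A₁E₁) + 1/(A₂E₂)].
|α₁ − α₂|·ΔT = 6.2×10⁻⁶ × 74 = 0.0004588.
1/(A₁E₁) + 1/(A₂E₂) = 1/(2000×120×10³) + 1/(1650×118×10³) = 9.303×10⁻⁹ N⁻¹.
So P = 0.0004588 / 9.303×10⁻⁹ = 49.32 kN.
σ_{copper} = P/A₁ = 49320/2000 = 24.66 MPa, compressive.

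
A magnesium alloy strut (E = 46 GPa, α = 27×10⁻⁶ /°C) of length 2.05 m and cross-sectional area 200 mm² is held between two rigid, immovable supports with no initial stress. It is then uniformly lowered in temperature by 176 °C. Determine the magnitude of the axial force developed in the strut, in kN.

The ends cannot move, so σ = EαΔT = 46×10³ × 27×10⁻⁶ × 176 = 218.6 MPa.
Then P = σA = 218.6 × 200 mm² = 43.72 kN, tensile.

P ≈ 43.7 kN (tensile)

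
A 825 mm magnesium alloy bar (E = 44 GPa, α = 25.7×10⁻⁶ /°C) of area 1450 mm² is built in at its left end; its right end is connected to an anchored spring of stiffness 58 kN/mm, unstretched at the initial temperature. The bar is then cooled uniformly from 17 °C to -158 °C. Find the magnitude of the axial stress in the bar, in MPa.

Free thermal contraction: δ_free = αΔT L = 25.7×10⁻⁶ × 175 × 825 = 3.71 mm.
Let P be the tensile force in the spring. The bar extends elastically by PL/(AE) and the spring stretches by P/k; together these equal δ_free.
So P = δ_free / [L/(AE) + 1/k] = 3.71 / [ 825/(1450×44×10³) + 1/(58×10³) ].
P = 3.71 / 3.017×10⁻⁵ = 123000 N.
σ = P/A = 123000/1450 = 84.81 MPa.

σ ≈ 84.8 MPa (tensile)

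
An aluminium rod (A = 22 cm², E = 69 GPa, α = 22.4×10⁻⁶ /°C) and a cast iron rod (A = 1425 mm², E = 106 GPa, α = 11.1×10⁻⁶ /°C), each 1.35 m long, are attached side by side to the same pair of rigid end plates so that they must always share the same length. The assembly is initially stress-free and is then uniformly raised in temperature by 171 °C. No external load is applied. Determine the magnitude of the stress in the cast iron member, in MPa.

Equilibrium of a rigid end plate with no external load gives equal and opposite internal forces ±P in the two members. Since α_{aluminium} > α_{cast iron}, heating drives the aluminium into compression and the cast iron into tension.
Setting the final lengths equal and cancelling L: (α₁ − α₂)ΔT = P/(A₁E₁) + P/(A₂E₂).
|α₁ − α₂|·ΔT = 11.3×10⁻⁶ × 171 = 0.001932.
1/(A₁E₁) + 1/(A₂E₂) = 1/(2200×69×10³) + 1/(1425×106×10³) = 1.321×10⁻⁸ N⁻¹.
So P = 0.001932 / 1.321×10⁻⁸ = 146.3 kN.
σ_{cast iron} = P/A₂ = 146300/1425 = 102.7 MPa, tensile.

σ ≈ 103 MPa (tensile)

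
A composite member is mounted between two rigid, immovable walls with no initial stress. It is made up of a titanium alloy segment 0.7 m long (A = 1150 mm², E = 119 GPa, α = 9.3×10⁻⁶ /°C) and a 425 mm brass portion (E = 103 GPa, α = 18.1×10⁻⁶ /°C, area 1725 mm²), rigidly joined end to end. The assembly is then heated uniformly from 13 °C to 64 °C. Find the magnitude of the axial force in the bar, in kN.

P ≈ 96.5 kN (compressive)

If the supports were absent, the total length change would be Σ αᵢΔT Lᵢ = 9.3×10⁻⁶×51×700 + 18.1×10⁻⁶×51×425 = 0.7243 mm.
The rigid supports impose zero overall length change; the single axial force P common to all segments must satisfy P Σ Lᵢ/(AᵢEᵢ) = δ_free.
The series flexibility is Σ Lᵢ/(AᵢEᵢ) = 700/(1150×119×10³) + 425/(1725×103×10³) = 7.507×10⁻⁶ mm/N.
Hence P = δ_free / Σ(L/AE) = 0.7243/7.507×10⁻⁶ = 96.49 kN (compressive).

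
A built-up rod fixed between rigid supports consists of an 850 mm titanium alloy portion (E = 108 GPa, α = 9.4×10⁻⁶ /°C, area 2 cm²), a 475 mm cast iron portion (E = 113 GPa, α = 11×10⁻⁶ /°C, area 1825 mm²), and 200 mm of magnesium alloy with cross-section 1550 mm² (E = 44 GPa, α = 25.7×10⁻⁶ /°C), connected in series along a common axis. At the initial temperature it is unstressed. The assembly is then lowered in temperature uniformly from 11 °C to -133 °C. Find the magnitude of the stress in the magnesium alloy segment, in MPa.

If the supports were absent, the total length change would be Σ αᵢΔT Lᵢ = 9.4×10⁻⁶×144×850 + 11×10⁻⁶×144×475 + 25.7×10⁻⁶×144×200 = 2.643 mm.
Since the ends are fixed, an axial force P builds up, equal in every segment, with P · Σ Lᵢ/(AᵢEᵢ) = δ_free.
The series flexibility is Σ Lᵢ/(AᵢEᵢ) = 850/(200×108×10³) + 475/(1825×113×10³) + 200/(1550×44×10³) = 4.459×10⁻⁵ mm/N.
So P = 2.643 / 4.459×10⁻⁵ = 59.28 kN, tensile.
σ_{magnesium alloy} = P / A = 59280 / 1550 = 38.24 MPa.

σ ≈ 38.2 MPa (tensile)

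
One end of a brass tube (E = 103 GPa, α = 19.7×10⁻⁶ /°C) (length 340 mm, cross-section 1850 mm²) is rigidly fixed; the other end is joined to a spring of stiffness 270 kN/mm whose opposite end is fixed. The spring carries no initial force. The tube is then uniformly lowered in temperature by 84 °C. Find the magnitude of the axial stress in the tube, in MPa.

σ ≈ 55.4 MPa (tensile)

If the spring were absent the tube would shorten by αΔT L = 19.7×10⁻⁶ × 84 × 340 = 0.5626 mm.
With a force P in the spring, the elastic change of the tube is PL/(AE) and that of the spring is P/k; compatibility requires their sum to equal δ_free.
P [ L/(AE) + 1/k ] = δ_free → P [ 340/(1850×103×10³) + 1/(270×10³) ] = 0.5626.
P = 0.5626 / 5.488×10⁻⁶ = 102500 N.
σ = P/A = 102500/1850 = 55.42 MPa.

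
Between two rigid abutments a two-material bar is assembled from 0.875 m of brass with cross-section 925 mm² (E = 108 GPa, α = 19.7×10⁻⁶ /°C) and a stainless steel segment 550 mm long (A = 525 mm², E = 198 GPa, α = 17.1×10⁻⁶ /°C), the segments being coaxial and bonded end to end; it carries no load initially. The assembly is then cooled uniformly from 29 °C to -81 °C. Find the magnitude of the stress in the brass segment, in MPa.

σ ≈ 226 MPa (tensile)

If the supports were absent, the total length change would be Σ αᵢΔT Lᵢ = 19.7×10⁻⁶×110×875 + 17.1×10⁻⁶×110×550 = 2.931 mm.
Since the ends are fixed, an axial force P builds up, equal in every segment, with P · Σ Lᵢ/(AᵢEᵢ) = δ_free.
Σ Lᵢ/(AᵢEᵢ) = 875/(925×108×10³) + 550/(525×198×10³) = 1.405×10⁻⁵ mm/N.
P = 2.931 / 1.405×10⁻⁵ = 208600 N = 208.6 kN, tensile.
σ_{brass} = P / A = 208600 / 925 = 225.5 MPa.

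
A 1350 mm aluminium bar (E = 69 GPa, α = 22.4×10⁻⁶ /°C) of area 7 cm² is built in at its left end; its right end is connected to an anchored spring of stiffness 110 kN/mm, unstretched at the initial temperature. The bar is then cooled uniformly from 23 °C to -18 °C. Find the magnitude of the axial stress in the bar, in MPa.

σ ≈ 47.8 MPa (tensile)

Free thermal contraction: δ_free = αΔT L = 22.4×10⁻⁶ × 41 × 1350 = 1.24 mm.
With a force P in the spring, the elastic change of the bar is PL/(AE) and that of the spring is P/k; compatibility requires their sum to equal δ_free.
P [ L/(AE) + 1/k ] = δ_free → P [ 1350/(700×69×10³) + 1/(110×10³) ] = 1.24.
P = 1.24 / 3.704×10⁻⁵ = 33470 N.
σ = P/A = 33470/700 = 47.82 MPa.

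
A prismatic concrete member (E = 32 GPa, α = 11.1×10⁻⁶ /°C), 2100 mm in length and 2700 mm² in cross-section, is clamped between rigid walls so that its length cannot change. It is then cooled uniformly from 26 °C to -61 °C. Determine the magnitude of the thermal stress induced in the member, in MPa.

σ ≈ 30.9 MPa (tensile)

Because both ends are immovable the net strain is zero, and the suppressed thermal strain is αΔT = 11.1×10⁻⁶ × 87 = 965.7×10⁻⁶.
Hence σ = E·αΔT = 32×10³ × 965.7×10⁻⁶ = 30.9 MPa, tensile.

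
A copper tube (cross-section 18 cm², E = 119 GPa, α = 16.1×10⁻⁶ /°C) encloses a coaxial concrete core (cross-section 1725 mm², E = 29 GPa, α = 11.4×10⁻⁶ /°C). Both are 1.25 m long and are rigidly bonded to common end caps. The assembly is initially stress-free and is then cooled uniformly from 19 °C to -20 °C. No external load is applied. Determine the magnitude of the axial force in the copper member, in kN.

P ≈ 7.43 kN (tensile in the copper)

Both members must finish at the same length. With the larger α, the copper tends to over-contract; the plates restrain it, putting the copper in tension and the concrete in compression. With no external load the two internal forces are equal and opposite, magnitude P.
Compatibility of the two members (thermal + elastic change equal): (α₁ − α₂)ΔT = P·[1/(A₁E₁) + 1/(A₂E₂)].
|α₁ − α₂|·ΔT = 4.7×10⁻⁶ × 39 = 0.0001833.
1/(A₁E₁) + 1/(A₂E₂) = 1/(1800×119×10³) + 1/(1725×29×10³) = 2.466×10⁻⁸ N⁻¹.
P = 0.0001833 / 2.466×10⁻⁸ = 7434 N = 7.434 kN.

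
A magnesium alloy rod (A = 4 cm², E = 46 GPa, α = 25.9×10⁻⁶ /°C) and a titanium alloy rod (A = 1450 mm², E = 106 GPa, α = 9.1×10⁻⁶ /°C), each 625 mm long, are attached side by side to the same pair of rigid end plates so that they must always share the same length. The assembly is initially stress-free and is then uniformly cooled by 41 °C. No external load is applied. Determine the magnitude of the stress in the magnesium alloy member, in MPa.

σ ≈ 28.3 MPa (tensile)

Equilibrium of a rigid end plate with no external load gives equal and opposite internal forces ±P in the two members. Since α_{magnesium alloy} > α_{titanium alloy}, cooling drives the magnesium alloy into tension and the titanium alloy into compression.
Setting the final lengths equal and cancelling L: (α₁ − α₂)ΔT = P/(A₁E₁) + P/(A₂E₂).
|α₁ − α₂|·ΔT = 16.8×10⁻⁶ × 41 = 0.0006888.
1/(A₁E₁) + 1/(A₂E₂) = 1/(400×46×10³) + 1/(1450×106×10³) = 6.085×10⁻⁸ N⁻¹.
P = 0.0006888 / 6.085×10⁻⁸ = 11320 N = 11.32 kN.
σ_{magnesium alloy} = P/A₁ = 11320/400 = 28.3 MPa, tensile.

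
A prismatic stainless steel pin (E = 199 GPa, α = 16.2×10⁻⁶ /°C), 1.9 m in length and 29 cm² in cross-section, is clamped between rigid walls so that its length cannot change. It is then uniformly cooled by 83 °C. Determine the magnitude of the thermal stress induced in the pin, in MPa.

σ ≈ 268 MPa (tensile)

Because both ends are immovable the net strain is zero, and the suppressed thermal strain is αΔT = 16.2×10⁻⁶ × 83 = 1344.6×10⁻⁶.
The stress required to suppress this strain is σ = Eε = 199×10³ × 1344.6×10⁻⁶ = 267.6 MPa, tensile since the pin is trying to contract.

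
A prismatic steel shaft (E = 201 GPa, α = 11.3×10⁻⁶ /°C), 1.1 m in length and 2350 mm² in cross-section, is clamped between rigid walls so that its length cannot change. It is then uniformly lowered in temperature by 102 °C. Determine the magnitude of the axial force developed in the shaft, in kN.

The ends cannot move, so σ = EαΔT = 201×10³ × 11.3×10⁻⁶ × 102 = 231.7 MPa.
Axial force P = σA = 231.7 × 2350 = 544400 N = 544.4 kN, tensile.

P ≈ 544 kN (tensile)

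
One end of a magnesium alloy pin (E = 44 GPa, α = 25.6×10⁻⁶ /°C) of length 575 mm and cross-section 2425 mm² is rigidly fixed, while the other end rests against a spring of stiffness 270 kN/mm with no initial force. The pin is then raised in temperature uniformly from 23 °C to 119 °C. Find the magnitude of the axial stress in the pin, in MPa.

If the spring were absent the pin would lengthen by αΔT L = 25.6×10⁻⁶ × 96 × 575 = 1.413 mm.
With a force P in the spring, the elastic change of the pin is PL/(AE) and that of the spring is P/k; compatibility requires their sum to equal δ_free.
P [ L/(AE) + 1/k ] = δ_free → P [ 575/(2425×44×10³) + 1/(270×10³) ] = 1.413.
P = 1.413 / 9.093×10⁻⁶ = 155400 N.
σ = P/A = 155400/2425 = 64.09 MPa.

σ ≈ 64.1 MPa (compressive)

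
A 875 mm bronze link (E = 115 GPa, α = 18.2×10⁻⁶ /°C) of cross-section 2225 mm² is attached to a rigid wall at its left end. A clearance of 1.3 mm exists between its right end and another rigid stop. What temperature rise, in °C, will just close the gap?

The gap closes when αΔT L = 1.3 mm, since the link is still unstressed at that instant.
So ΔT = g/(αL) = 1.3/(18.2×10⁻⁶ × 875) = 81.63 °C.

ΔT ≈ 81.6 °C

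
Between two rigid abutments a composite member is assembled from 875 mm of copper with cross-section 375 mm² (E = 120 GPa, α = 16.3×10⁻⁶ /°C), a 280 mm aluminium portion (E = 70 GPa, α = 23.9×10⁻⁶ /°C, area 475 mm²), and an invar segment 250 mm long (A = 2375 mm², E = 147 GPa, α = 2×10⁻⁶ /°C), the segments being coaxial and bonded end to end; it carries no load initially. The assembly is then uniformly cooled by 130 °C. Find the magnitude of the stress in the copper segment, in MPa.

With the walls removed the bar would change length by δ_free = Σ αᵢΔT Lᵢ = 16.3×10⁻⁶×130×875 + 23.9×10⁻⁶×130×280 + 2×10⁻⁶×130×250 = 2.789 mm.
Since the ends are fixed, an axial force P builds up, equal in every segment, with P · Σ Lᵢ/(AᵢEᵢ) = δ_free.
Σ Lᵢ/(AᵢEᵢ) = 875/(375×120×10³) + 280/(475×70×10³) + 250/(2375×147×10³) = 2.858×10⁻⁵ mm/N.
P = 2.789 / 2.858×10⁻⁵ = 97580 N = 97.58 kN, tensile.
σ_{copper} = P / A = 97580 / 375 = 260.2 MPa.

σ ≈ 260 MPa (tensile)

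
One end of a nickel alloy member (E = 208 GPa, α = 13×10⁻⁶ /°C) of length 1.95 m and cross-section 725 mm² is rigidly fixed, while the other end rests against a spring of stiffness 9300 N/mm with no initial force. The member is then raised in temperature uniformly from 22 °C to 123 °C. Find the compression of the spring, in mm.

Free thermal expansion: δ_free = αΔT L = 13×10⁻⁶ × 101 × 1950 = 2.56 mm.
Let P be the compressive force at the spring. The member shortens elastically by PL/(AE) and the spring compresses by P/k; together these equal δ_free.
P [ L/(AE) + 1/k ] = δ_free → P [ 1950/(725×208×10³) + 1/(9300) ] = 2.56.
P = 2.56 / 0.0001205 = 21260 N.
Spring compression = P/k = 21260/(9300) = 2.285 mm.

δ ≈ 2.29 mm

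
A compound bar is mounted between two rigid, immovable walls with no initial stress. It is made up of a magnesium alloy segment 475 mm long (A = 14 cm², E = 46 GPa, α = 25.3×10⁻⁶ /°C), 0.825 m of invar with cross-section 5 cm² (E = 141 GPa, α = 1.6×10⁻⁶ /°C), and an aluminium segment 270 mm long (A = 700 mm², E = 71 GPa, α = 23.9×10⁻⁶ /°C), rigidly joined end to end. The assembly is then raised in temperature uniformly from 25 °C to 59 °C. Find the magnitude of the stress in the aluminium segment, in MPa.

σ ≈ 39.2 MPa (compressive)

If the supports were absent, the total length change would be Σ αᵢΔT Lᵢ = 25.3×10⁻⁶×34×475 + 1.6×10⁻⁶×34×825 + 23.9×10⁻⁶×34×270 = 0.6729 mm.
Since the ends are fixed, an axial force P builds up, equal in every segment, with P · Σ Lᵢ/(AᵢEᵢ) = δ_free.
Σ Lᵢ/(AᵢEᵢ) = 475/(1400×46×10³) + 825/(500×141×10³) + 270/(700×71×10³) = 2.451×10⁻⁵ mm/N.
P = 0.6729 / 2.451×10⁻⁵ = 27450 N = 27.45 kN, compressive.
σ_{aluminium} = P / A = 27450 / 700 = 39.22 MPa.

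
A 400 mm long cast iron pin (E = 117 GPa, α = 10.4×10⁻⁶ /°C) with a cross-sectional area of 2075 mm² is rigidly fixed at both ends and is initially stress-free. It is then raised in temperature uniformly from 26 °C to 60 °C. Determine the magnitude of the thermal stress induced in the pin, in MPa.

The supports are rigid, so the total axial strain is zero. The restrained thermal strain is ε = αΔT = 10.4×10⁻⁶ × 34 = 353.6×10⁻⁶.
σ = EαΔT = 117×10³ × 10.4×10⁻⁶ × 34 = 41.37 MPa (compressive; the pin is trying to expand).

σ ≈ 41.4 MPa (compressive)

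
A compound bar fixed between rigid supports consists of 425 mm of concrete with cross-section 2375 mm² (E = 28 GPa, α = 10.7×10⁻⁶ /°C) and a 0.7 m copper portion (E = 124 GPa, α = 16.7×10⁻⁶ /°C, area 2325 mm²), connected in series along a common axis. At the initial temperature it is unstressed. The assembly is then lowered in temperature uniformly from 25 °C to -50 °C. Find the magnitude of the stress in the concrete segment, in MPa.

If the supports were absent, the total length change would be Σ αᵢΔT Lᵢ = 10.7×10⁻⁶×75×425 + 16.7×10⁻⁶×75×700 = 1.218 mm.
Since the ends are fixed, an axial force P builds up, equal in every segment, with P · Σ Lᵢ/(AᵢEᵢ) = δ_free.
Σ Lᵢ/(AᵢEᵢ) = 425/(2375×28×10³) + 700/(2325×124×10³) = 8.819×10⁻⁶ mm/N.
Hence P = δ_free / Σ(L/AE) = 1.218/8.819×10⁻⁶ = 138.1 kN (tensile).
σ_{concrete} = P / A = 138100 / 2375 = 58.14 MPa.

σ ≈ 58.1 MPa (tensile)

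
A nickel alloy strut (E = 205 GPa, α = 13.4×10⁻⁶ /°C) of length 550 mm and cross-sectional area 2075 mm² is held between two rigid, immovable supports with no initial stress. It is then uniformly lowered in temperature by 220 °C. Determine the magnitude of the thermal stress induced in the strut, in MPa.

σ ≈ 604 MPa (tensile)

Because both ends are immovable the net strain is zero, and the suppressed thermal strain is αΔT = 13.4×10⁻⁶ × 220 = 2948×10⁻⁶.
Hence σ = E·αΔT = 205×10³ × 2948×10⁻⁶ = 604.3 MPa, tensile.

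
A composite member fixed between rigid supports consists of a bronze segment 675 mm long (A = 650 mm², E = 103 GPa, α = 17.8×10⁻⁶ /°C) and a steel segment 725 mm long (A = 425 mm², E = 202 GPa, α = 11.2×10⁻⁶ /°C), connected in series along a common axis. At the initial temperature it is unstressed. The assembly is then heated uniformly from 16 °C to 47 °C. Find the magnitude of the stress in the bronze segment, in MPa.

σ ≈ 51.8 MPa (compressive)

If the supports were absent, the total length change would be Σ αᵢΔT Lᵢ = 17.8×10⁻⁶×31×675 + 11.2×10⁻⁶×31×725 = 0.6242 mm.
The walls prevent any net length change, so an axial force P (same in every segment) develops. Compatibility: P · Σ Lᵢ/(AᵢEᵢ) = δ_free.
Σ Lᵢ/(AᵢEᵢ) = 675/(650×103×10³) + 725/(425×202×10³) = 1.853×10⁻⁵ mm/N.
Hence P = δ_free / Σ(L/AE) = 0.6242/1.853×10⁻⁵ = 33.69 kN (compressive).
σ_{bronze} = P / A = 33690 / 650 = 51.83 MPa.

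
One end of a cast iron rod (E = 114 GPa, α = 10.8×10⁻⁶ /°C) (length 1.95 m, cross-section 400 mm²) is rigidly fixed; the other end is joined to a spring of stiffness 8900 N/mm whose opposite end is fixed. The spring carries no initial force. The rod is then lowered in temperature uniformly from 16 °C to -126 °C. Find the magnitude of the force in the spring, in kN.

Free thermal contraction: δ_free = αΔT L = 10.8×10⁻⁶ × 142 × 1950 = 2.991 mm.
Let P be the tensile force in the spring. The rod extends elastically by PL/(AE) and the spring stretches by P/k; together these equal δ_free.
P [ L/(AE) + 1/k ] = δ_free → P [ 1950/(400×114×10³) + 1/(8900) ] = 2.991.
P = 2.991 / 0.0001551 = 19280 N.

P ≈ 19.3 kN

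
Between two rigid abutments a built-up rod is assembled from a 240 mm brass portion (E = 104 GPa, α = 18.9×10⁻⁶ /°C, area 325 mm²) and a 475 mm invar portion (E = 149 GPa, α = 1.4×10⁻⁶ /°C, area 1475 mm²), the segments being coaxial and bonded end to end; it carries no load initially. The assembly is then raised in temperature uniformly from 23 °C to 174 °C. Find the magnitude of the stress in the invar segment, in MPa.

σ ≈ 57.5 MPa (compressive)

If the supports were absent, the total length change would be Σ αᵢΔT Lᵢ = 18.9×10⁻⁶×151×240 + 1.4×10⁻⁶×151×475 = 0.7854 mm.
Since the ends are fixed, an axial force P builds up, equal in every segment, with P · Σ Lᵢ/(AᵢEᵢ) = δ_free.
The series flexibility is Σ Lᵢ/(AᵢEᵢ) = 240/(325×104×10³) + 475/(1475×149×10³) = 9.262×10⁻⁶ mm/N.
P = 0.7854 / 9.262×10⁻⁶ = 84790 N = 84.79 kN, compressive.
σ_{invar} = P / A = 84790 / 1475 = 57.49 MPa.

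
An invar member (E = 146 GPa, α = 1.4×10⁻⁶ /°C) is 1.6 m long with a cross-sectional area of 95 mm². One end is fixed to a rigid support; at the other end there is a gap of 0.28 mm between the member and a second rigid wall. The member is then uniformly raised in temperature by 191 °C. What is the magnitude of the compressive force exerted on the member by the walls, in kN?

P ≈ 1.28 kN

Unrestrained expansion: δ_free = αΔT L = 1.4×10⁻⁶ × 191 × 1600 = 0.4278 mm.
This exceeds the 0.28 mm gap, so the wall pushes back. The portion of expansion that must be recovered elastically is δ_free − gap = 0.4278 − 0.28 = 0.1478 mm.
That suppressed elongation corresponds to σ = E·Δ/L = 146×10³ × 0.1478/1600 = 13.49 MPa.
Force on the wall = σA = 13.49 × 95 mm² = 1.282 kN.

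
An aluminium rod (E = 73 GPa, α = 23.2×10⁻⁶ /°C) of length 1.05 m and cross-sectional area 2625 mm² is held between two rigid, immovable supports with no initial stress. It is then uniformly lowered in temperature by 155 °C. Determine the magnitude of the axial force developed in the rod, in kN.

The ends cannot move, so σ = EαΔT = 73×10³ × 23.2×10⁻⁶ × 155 = 262.5 MPa.
Then P = σA = 262.5 × 2625 mm² = 689.1 kN, tensile.

P ≈ 689 kN (tensile)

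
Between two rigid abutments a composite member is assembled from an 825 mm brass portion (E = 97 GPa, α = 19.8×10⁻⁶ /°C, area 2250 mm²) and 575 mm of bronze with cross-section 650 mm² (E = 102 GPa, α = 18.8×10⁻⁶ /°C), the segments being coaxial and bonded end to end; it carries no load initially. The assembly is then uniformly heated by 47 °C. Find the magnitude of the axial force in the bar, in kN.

P ≈ 102 kN (compressive)

With the walls removed the bar would change length by δ_free = Σ αᵢΔT Lᵢ = 19.8×10⁻⁶×47×825 + 18.8×10⁻⁶×47×575 = 1.276 mm.
Since the ends are fixed, an axial force P builds up, equal in every segment, with P · Σ Lᵢ/(AᵢEᵢ) = δ_free.
The series flexibility is Σ Lᵢ/(AᵢEᵢ) = 825/(2250×97×10³) + 575/(650×102×10³) = 1.245×10⁻⁵ mm/N.
P = 1.276 / 1.245×10⁻⁵ = 102500 N = 102.5 kN, compressive.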